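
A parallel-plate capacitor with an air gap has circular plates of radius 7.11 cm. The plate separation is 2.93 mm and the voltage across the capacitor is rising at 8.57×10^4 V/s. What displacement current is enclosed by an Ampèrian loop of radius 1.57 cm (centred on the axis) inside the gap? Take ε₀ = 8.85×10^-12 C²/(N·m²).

With E = V/d, dE/dt = 2.925×10^7 V/(m·s) and πR² = 0.01588 m², giving I_d = ε₀ πR² dE/dt = 4.111×10^-6 A.
Through an area πr² the displacement current is I_d·(πr²/πR²) = I_d (r/R)² = 2.00×10^-7 A.

2.00×10^-7 A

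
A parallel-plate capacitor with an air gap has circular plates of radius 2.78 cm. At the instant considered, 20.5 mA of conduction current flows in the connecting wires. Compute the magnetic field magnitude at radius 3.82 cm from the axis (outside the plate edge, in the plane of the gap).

1.07×10^-7 T

No conduction current crosses the gap, so I_d there equals the 0.0205 A in the leads.
For r ≥ R the full I_d is enclosed: B = μ₀ I_d/(2πr) = (4π×10^-7)(0.0205)/(2π·0.0382) = 1.07×10^-7 T.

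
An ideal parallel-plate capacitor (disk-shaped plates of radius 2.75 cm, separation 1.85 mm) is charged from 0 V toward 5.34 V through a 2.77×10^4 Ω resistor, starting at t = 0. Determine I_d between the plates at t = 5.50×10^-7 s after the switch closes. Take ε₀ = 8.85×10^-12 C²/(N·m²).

3.36×10^-5 A

C = ε₀A/d = (8.85×10^-12)(2.376×10^-3)/(1.85×10^-3) = 1.137×10^-11 F and τ = RC = 3.149×10^-7 s. I_d in the gap equals the RC charging current.
I_d(t) = (V₀/R) e^(−t/τ) = 1.928×10^-4 · e^(−1.747) = 3.36×10^-5 A.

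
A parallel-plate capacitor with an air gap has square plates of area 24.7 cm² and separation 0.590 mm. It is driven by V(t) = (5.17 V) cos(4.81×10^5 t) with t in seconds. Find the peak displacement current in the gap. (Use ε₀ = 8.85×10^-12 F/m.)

9.21×10^-5 A

(dE/dt)_max = V₀ω/d = 4.215×10^9 V/(m·s); ω = 4.81×10^5 rad/s.
I_d,max = ε₀ A (dE/dt)_max = (8.85×10^-12)(2.47×10^-3)(4.215×10^9) = 9.21×10^-5 A.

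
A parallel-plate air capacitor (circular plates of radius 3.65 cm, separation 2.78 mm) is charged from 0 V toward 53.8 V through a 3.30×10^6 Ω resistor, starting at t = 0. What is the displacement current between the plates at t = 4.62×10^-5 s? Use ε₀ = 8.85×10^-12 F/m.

5.70×10^-6 A

C = ε₀A/d = (8.85×10^-12)(4.185×10^-3)/(2.78×10^-3) = 1.332×10^-11 F, so τ = RC = 4.396×10^-5 s.
The conduction current is I(t) = (V₀/R) e^(−t/τ), and the displacement current between the plates equals it.
t/τ = 1.051; I_d = (53.8/3.30×10^6) · e^(−1.051) = (1.630×10^-5)(0.3496) = 5.70×10^-6 A.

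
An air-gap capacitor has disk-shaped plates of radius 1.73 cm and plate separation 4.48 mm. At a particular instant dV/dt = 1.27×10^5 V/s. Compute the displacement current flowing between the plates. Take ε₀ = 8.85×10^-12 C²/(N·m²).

The displacement current equals the charging current C dV/dt. With C = ε₀A/d = (8.85×10^-12)(9.402×10^-4)/(4.48×10^-3) = 1.857×10^-12 F, I_d = (1.857×10^-12)(1.27×10^5) = 2.36×10^-7 A.

2.36×10^-7 A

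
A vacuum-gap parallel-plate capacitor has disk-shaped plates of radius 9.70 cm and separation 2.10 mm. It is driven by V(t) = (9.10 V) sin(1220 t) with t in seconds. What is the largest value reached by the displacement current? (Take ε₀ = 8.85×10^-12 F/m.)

1.38×10^-6 A

The displacement current equals the conduction current C dV/dt, which peaks at C V₀ ω.
With C = ε₀A/d = (8.85×10^-12)(0.02956)/(2.10×10^-3) = 1.246×10^-10 F and ω = 1220 rad/s, I_d,max = (1.246×10^-10)(9.10)(1220) = 1.38×10^-6 A.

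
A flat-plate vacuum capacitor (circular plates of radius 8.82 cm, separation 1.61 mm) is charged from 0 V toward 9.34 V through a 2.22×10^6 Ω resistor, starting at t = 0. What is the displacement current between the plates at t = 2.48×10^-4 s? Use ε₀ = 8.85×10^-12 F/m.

1.83×10^-6 A

C = ε₀A/d = (8.85×10^-12)(0.02444)/(1.61×10^-3) = 1.343×10^-10 F and τ = RC = 2.981×10^-4 s. I_d in the gap equals the RC charging current.
I_d(t) = (V₀/R) e^(−t/τ) = 4.207×10^-6 · e^(−0.8319) = 1.83×10^-6 A.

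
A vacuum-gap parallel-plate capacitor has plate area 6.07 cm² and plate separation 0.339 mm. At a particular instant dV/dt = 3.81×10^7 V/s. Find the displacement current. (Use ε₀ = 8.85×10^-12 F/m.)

6.04×10^-4 A

E = V/d so dE/dt = (dV/dt)/d = 1.124×10^11 V/(m·s), and I_d = ε₀ A dE/dt = (8.85×10^-12)(6.07×10^-4)(1.124×10^11) = 6.04×10^-4 A.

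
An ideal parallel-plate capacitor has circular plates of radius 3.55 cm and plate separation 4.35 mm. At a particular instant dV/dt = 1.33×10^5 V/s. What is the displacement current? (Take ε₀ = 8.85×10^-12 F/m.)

1.07×10^-6 A

C = ε₀A/d = (8.85×10^-12)(3.959×10^-3)/(4.35×10^-3) = 8.055×10^-12 F.
I_d = C dV/dt = (8.055×10^-12)(1.33×10^5) = 1.07×10^-6 A.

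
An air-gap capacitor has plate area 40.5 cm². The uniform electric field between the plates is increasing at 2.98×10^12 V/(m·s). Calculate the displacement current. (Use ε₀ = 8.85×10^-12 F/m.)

0.107 A

I_d = ε₀ A (dE/dt) = (8.85×10^-12)(4.05×10^-3 m²)(2.98×10^12) = 0.107 A.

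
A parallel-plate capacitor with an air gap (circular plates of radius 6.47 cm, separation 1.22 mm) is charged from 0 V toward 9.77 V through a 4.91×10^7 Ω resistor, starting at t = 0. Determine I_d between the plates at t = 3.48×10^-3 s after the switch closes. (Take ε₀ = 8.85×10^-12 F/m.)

C = ε₀A/d = (8.85×10^-12)(0.01315)/(1.22×10^-3) = 9.539×10^-11 F and τ = RC = 4.684×10^-3 s. I_d in the gap equals the RC charging current.
I_d(t) = (V₀/R) e^(−t/τ) = 1.990×10^-7 · e^(−0.7430) = 9.47×10^-8 A.

9.47×10^-8 A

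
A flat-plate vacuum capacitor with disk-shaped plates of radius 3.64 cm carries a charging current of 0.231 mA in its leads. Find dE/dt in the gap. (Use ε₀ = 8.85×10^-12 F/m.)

6.27×10^9 V/(m·s)

The displacement current between the plates equals the conduction current, I_d = 0.231 mA.
Inverting I_d = ε₀ A dE/dt gives dE/dt = 2.31×10^-4 / (8.85×10^-12 · 4.162×10^-3) = 6.27×10^9 V/(m·s).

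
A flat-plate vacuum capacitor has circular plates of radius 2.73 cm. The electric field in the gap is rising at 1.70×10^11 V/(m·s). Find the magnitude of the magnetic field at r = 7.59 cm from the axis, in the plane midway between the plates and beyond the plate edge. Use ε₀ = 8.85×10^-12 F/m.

Total displacement current: I_d = ε₀(πR²)(dE/dt) = (8.85×10^-12)(2.341×10^-3)(1.70×10^11) = 3.522×10^-3 A.
For r ≥ R the full I_d is enclosed: B = μ₀ I_d/(2πr) = (4π×10^-7)(3.522×10^-3)/(2π·0.0759) = 9.28×10^-9 T.

9.28×10^-9 T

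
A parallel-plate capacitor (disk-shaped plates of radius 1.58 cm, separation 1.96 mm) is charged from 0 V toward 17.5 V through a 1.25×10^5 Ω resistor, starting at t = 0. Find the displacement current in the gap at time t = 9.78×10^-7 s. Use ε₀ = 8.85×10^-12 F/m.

With C = ε₀A/d = (8.85×10^-12)(7.843×10^-4)/(1.96×10^-3) = 3.541×10^-12 F, the time constant is τ = RC = 4.426×10^-7 s, so t/τ = 2.210 and e^(−t/τ) = 0.1097.
I_d = I_cond = (V₀/R) e^(−t/τ) = (1.400×10^-4)(0.1097) = 1.54×10^-5 A.

1.54×10^-5 A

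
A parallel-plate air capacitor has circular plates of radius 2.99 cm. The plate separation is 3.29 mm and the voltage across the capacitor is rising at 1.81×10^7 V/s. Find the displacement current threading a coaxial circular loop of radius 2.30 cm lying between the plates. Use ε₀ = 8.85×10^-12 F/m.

I_d = C dV/dt with C = ε₀πR²/d = 7.556×10^-12 F, so I_d = (7.556×10^-12)(1.81×10^7) = 1.368×10^-4 A.
Through an area πr² the displacement current is I_d·(πr²/πR²) = I_d (r/R)² = 8.09×10^-5 A.

8.09×10^-5 A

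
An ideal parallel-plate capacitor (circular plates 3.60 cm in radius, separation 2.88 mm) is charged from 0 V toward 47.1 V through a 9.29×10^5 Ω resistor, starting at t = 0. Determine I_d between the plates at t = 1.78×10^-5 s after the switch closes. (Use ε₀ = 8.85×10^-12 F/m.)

1.10×10^-5 A

C = ε₀A/d = (8.85×10^-12)(4.072×10^-3)/(2.88×10^-3) = 1.251×10^-11 F, so τ = RC = 1.162×10^-5 s.
The conduction current is I(t) = (V₀/R) e^(−t/τ), and the displacement current between the plates equals it.
t/τ = 1.532; I_d = (47.1/9.29×10^5) · e^(−1.532) = (5.070×10^-5)(0.2161) = 1.10×10^-5 A.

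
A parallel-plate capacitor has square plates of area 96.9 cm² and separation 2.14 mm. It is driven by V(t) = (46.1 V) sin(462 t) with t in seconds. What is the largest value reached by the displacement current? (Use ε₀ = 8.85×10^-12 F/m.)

(dE/dt)_max = V₀ω/d = 9.952×10^6 V/(m·s); ω = 462 rad/s.
I_d,max = ε₀ A (dE/dt)_max = (8.85×10^-12)(9.69×10^-3)(9.952×10^6) = 8.53×10^-7 A.

8.53×10^-7 A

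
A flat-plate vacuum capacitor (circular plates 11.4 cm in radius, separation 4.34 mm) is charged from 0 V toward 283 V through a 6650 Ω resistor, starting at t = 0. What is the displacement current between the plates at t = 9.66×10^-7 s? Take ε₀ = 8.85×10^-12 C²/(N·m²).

7.43×10^-3 A

C = ε₀A/d = (8.85×10^-12)(0.04083)/(4.34×10^-3) = 8.326×10^-11 F, so τ = RC = 5.537×10^-7 s.
The conduction current is I(t) = (V₀/R) e^(−t/τ), and the displacement current between the plates equals it.
t/τ = 1.745; I_d = (283/6650) · e^(−1.745) = (0.04256)(0.1746) = 7.43×10^-3 A.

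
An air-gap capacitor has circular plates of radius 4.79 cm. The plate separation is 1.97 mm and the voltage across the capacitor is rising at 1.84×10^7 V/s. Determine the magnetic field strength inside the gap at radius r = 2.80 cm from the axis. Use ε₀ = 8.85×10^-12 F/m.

1.45×10^-9 T

With E = V/d, dE/dt = 9.340×10^9 V/(m·s) and πR² = 7.208×10^-3 m², giving I_d = ε₀ πR² dE/dt = 5.958×10^-4 A.
∮B·dl = μ₀ I_d,enc with I_d,enc = I_d r²/R² = 2.036×10^-4 A; so B = μ₀ I_d,enc/(2πr) = 1.45×10^-9 T.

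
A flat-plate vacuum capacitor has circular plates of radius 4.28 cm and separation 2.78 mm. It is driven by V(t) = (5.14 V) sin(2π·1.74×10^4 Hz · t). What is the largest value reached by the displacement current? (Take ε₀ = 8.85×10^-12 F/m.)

(dE/dt)_max = V₀ω/d = 2.021×10^8 V/(m·s); ω = 2πf = 1.093×10^5 rad/s.
I_d,max = ε₀ A (dE/dt)_max = (8.85×10^-12)(5.755×10^-3)(2.021×10^8) = 1.03×10^-5 A.

1.03×10^-5 A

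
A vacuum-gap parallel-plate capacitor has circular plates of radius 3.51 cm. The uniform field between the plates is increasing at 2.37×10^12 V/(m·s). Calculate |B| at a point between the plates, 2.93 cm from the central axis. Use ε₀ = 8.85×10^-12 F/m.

3.86×10^-7 T

Total displacement current: I_d = ε₀(πR²)(dE/dt) = (8.85×10^-12)(3.870×10^-3)(2.37×10^12) = 0.08117 A.
∮B·dl = μ₀ I_d,enc with I_d,enc = I_d r²/R² = 0.05656 A; so B = μ₀ I_d,enc/(2πr) = 3.86×10^-7 T.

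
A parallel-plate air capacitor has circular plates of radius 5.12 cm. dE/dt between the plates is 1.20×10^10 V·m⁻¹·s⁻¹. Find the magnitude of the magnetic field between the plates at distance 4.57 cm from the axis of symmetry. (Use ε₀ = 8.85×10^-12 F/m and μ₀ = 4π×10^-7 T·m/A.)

Through the whole plate area (πR² = 8.235×10^-3 m²), I_d = ε₀ πR² dE/dt = 8.746×10^-4 A.
∮B·dl = μ₀ I_d,enc with I_d,enc = I_d r²/R² = 6.968×10^-4 A; so B = μ₀ I_d,enc/(2πr) = 3.05×10^-9 T.

3.05×10^-9 T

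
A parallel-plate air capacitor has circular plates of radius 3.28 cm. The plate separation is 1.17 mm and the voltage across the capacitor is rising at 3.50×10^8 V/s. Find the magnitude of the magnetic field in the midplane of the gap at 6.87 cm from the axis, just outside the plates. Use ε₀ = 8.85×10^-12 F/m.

dE/dt = (dV/dt)/d = 2.991×10^11 V/(m·s); I_d = ε₀(πR²)(dE/dt) = (8.85×10^-12)(3.380×10^-3)(2.991×10^11) = 8.947×10^-3 A.
Outside the plates the loop encloses all of I_d, so B·2πr = μ₀ I_d and B = 2.60×10^-8 T.

2.60×10^-8 T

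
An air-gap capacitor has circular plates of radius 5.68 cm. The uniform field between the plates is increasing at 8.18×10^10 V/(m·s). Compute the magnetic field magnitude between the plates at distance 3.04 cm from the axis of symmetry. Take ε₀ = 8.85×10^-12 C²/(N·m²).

Through the whole plate area (πR² = 0.01014 m²), I_d = ε₀ πR² dE/dt = 7.341×10^-3 A.
An Ampèrian loop of radius r encloses a fraction (r/R)² of I_d. Then B·2πr = μ₀ I_d (r/R)², giving B = μ₀ I_d r/(2πR²) = 1.38×10^-8 T.

1.38×10^-8 T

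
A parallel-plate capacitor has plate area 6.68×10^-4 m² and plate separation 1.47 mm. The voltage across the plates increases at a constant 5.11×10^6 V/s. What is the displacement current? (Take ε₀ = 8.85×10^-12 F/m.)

2.06×10^-5 A

C = ε₀A/d = (8.85×10^-12)(6.68×10^-4)/(1.47×10^-3) = 4.022×10^-12 F.
I_d = C dV/dt = (4.022×10^-12)(5.11×10^6) = 2.06×10^-5 A.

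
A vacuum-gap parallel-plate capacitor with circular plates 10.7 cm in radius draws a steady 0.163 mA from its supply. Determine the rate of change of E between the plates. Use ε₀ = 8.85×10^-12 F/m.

5.12×10^8 V/(m·s)

Charge continuity gives I_d = I = 1.63×10^-4 A between the plates.
Then dE/dt = I_d/(ε₀A) = 5.12×10^8 V/(m·s).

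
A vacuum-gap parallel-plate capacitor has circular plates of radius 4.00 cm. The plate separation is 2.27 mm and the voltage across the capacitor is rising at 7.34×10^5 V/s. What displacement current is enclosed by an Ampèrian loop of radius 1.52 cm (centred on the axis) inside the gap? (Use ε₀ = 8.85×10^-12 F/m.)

With E = V/d, dE/dt = 3.233×10^8 V/(m·s) and πR² = 5.027×10^-3 m², giving I_d = ε₀ πR² dE/dt = 1.438×10^-5 A.
Through an area πr² the displacement current is I_d·(πr²/πR²) = I_d (r/R)² = 2.08×10^-6 A.

2.08×10^-6 A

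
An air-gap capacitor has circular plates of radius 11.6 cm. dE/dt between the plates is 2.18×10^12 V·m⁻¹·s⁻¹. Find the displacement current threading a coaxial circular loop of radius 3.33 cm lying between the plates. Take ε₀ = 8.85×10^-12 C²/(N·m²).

0.0672 A

Total displacement current: I_d = ε₀(πR²)(dE/dt) = (8.85×10^-12)(0.04227)(2.18×10^12) = 0.8155 A.
Since J_d is uniform, the enclosed fraction is (r/R)² = 0.08241, giving I_d,enc = 0.0672 A.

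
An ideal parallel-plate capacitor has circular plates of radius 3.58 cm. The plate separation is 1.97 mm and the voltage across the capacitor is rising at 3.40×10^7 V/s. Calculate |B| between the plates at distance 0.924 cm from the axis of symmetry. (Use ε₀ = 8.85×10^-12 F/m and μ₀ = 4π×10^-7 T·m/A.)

8.87×10^-10 T

dE/dt = (dV/dt)/d = 1.726×10^10 V/(m·s); I_d = ε₀(πR²)(dE/dt) = (8.85×10^-12)(4.026×10^-3)(1.726×10^10) = 6.150×10^-4 A.
∮B·dl = μ₀ I_d,enc with I_d,enc = I_d r²/R² = 4.097×10^-5 A; so B = μ₀ I_d,enc/(2πr) = 8.87×10^-10 T.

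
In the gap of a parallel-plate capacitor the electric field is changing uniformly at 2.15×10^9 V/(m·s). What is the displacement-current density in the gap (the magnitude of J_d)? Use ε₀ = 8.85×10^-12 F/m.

The displacement-current density is ε₀ ∂E/∂t = (8.85×10^-12)(2.15×10^9) = 0.0190 A/m².

0.0190 A/m²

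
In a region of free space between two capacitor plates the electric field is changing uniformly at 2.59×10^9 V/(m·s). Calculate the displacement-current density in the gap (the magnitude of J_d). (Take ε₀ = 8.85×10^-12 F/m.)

J_d = ε₀ ∂E/∂t, so J_d = 0.0229 A/m².

0.0229 A/m²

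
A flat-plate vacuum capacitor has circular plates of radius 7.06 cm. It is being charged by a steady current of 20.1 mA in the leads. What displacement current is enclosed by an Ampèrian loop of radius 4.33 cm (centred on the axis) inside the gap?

7.56×10^-3 A

By continuity the displacement current in the gap matches the conduction current: I_d = 0.0201 A.
Since J_d is uniform, the enclosed fraction is (r/R)² = 0.3762, giving I_d,enc = 7.56×10^-3 A.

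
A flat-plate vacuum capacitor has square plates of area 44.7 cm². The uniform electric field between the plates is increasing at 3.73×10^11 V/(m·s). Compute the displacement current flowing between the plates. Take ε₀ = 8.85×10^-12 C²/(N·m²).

The displacement current is ε₀ times dΦ_E/dt = ε₀ A dE/dt = (8.85×10^-12)(4.47×10^-3)(3.73×10^11) = 0.0148 A.

0.0148 A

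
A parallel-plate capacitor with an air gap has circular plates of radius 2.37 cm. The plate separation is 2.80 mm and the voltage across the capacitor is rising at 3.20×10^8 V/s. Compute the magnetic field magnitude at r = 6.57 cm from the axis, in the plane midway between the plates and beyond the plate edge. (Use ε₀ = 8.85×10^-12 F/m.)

5.43×10^-9 T

dE/dt = (dV/dt)/d = 1.143×10^11 V/(m·s); I_d = ε₀(πR²)(dE/dt) = (8.85×10^-12)(1.765×10^-3)(1.143×10^11) = 1.785×10^-3 A.
For r ≥ R the full I_d is enclosed: B = μ₀ I_d/(2πr) = (4π×10^-7)(1.785×10^-3)/(2π·0.0657) = 5.43×10^-9 T.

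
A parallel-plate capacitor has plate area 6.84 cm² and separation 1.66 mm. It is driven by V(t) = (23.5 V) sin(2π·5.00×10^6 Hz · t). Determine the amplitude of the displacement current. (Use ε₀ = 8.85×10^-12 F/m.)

The displacement current equals the conduction current C dV/dt, which peaks at C V₀ ω.
With C = ε₀A/d = (8.85×10^-12)(6.84×10^-4)/(1.66×10^-3) = 3.647×10^-12 F and ω = 2πf = 3.142×10^7 rad/s, I_d,max = (3.647×10^-12)(23.5)(3.142×10^7) = 2.69×10^-3 A.

2.69×10^-3 A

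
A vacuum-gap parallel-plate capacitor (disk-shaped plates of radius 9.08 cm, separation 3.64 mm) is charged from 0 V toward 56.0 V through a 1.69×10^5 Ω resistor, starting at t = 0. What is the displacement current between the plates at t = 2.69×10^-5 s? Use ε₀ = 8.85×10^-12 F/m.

2.65×10^-5 A

C = ε₀A/d = (8.85×10^-12)(0.02590)/(3.64×10^-3) = 6.297×10^-11 F and τ = RC = 1.064×10^-5 s. I_d in the gap equals the RC charging current.
I_d(t) = (V₀/R) e^(−t/τ) = 3.314×10^-4 · e^(−2.528) = 2.65×10^-5 A.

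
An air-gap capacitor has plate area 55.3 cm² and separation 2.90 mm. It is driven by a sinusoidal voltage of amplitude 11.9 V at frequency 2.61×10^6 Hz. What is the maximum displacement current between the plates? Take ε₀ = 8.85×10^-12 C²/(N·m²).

(dE/dt)_max = V₀ω/d = 6.730×10^10 V/(m·s); ω = 2πf = 1.640×10^7 rad/s.
I_d,max = ε₀ A (dE/dt)_max = (8.85×10^-12)(5.53×10^-3)(6.730×10^10) = 3.29×10^-3 A.

3.29×10^-3 A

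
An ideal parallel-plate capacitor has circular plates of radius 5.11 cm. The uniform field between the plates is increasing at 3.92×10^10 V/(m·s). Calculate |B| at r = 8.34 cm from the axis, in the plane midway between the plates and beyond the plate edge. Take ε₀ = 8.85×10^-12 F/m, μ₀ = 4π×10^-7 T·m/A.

I_d = ε₀ dΦ_E/dt = ε₀ πR² (dE/dt) = (8.85×10^-12)(8.203×10^-3)(3.92×10^10) = 2.846×10^-3 A through the full plate area.
With r > R the enclosed displacement current is the full I_d; B = μ₀ I_d / (2πr) = 6.82×10^-9 T.

6.82×10^-9 T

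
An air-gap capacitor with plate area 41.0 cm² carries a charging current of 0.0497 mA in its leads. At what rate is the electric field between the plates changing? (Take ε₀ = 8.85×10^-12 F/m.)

1.37×10^9 V/(m·s)

The displacement current between the plates equals the conduction current, I_d = 0.0497 mA.
Inverting I_d = ε₀ A dE/dt gives dE/dt = 4.97×10^-5 / (8.85×10^-12 · 4.10×10^-3) = 1.37×10^9 V/(m·s).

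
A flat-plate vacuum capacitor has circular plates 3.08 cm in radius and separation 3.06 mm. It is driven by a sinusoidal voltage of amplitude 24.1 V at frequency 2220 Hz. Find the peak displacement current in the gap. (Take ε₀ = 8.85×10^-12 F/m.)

(dE/dt)_max = V₀ω/d = 1.099×10^8 V/(m·s); ω = 2πf = 1.395×10^4 rad/s.
I_d,max = ε₀ A (dE/dt)_max = (8.85×10^-12)(2.980×10^-3)(1.099×10^8) = 2.90×10^-6 A.

2.90×10^-6 A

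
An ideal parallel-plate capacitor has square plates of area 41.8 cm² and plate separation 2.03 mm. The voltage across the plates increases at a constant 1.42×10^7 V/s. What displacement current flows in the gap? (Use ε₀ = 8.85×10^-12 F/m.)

E = V/d so dE/dt = (dV/dt)/d = 6.995×10^9 V/(m·s), and I_d = ε₀ A dE/dt = (8.85×10^-12)(4.18×10^-3)(6.995×10^9) = 2.59×10^-4 A.

2.59×10^-4 A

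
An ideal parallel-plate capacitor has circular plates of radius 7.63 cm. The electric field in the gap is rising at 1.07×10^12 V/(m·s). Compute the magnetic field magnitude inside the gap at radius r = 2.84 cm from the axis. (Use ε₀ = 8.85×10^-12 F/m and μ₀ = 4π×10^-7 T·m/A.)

I_d = ε₀ dΦ_E/dt = ε₀ πR² (dE/dt) = (8.85×10^-12)(0.01829)(1.07×10^12) = 0.1732 A through the full plate area.
An Ampèrian loop of radius r encloses a fraction (r/R)² of I_d. Then B·2πr = μ₀ I_d (r/R)², giving B = μ₀ I_d r/(2πR²) = 1.69×10^-7 T.

1.69×10^-7 T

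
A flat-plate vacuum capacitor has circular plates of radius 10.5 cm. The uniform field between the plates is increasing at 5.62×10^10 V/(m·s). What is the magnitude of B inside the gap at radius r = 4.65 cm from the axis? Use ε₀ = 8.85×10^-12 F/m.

Total displacement current: I_d = ε₀(πR²)(dE/dt) = (8.85×10^-12)(0.03464)(5.62×10^10) = 0.01723 A.
∮B·dl = μ₀ I_d,enc with I_d,enc = I_d r²/R² = 3.379×10^-3 A; so B = μ₀ I_d,enc/(2πr) = 1.45×10^-8 T.

1.45×10^-8 T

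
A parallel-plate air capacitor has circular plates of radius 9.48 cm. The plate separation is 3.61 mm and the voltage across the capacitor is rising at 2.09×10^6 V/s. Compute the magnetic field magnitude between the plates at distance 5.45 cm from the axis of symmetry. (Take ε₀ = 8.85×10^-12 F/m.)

I_d = C dV/dt with C = ε₀πR²/d = 6.921×10^-11 F, so I_d = (6.921×10^-11)(2.09×10^6) = 1.446×10^-4 A.
For r < R the Ampère–Maxwell law gives B(2πr) = μ₀ I_d (r²/R²), so B = μ₀ I_d r/(2πR²) = (4π×10^-7)(1.446×10^-4)(0.0545)/(2π·0.0948²) = 1.75×10^-10 T.

1.75×10^-10 T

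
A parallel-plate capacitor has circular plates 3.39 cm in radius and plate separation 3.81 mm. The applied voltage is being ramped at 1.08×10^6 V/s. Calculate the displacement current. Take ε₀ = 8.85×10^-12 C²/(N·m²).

The displacement current equals the charging current C dV/dt. With C = ε₀A/d = (8.85×10^-12)(3.610×10^-3)/(3.81×10^-3) = 8.385×10^-12 F, I_d = (8.385×10^-12)(1.08×10^6) = 9.06×10^-6 A.

9.06×10^-6 A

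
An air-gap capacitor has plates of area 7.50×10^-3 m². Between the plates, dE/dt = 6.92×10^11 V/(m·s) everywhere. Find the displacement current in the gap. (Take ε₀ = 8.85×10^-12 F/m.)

0.0459 A

I_d = ε₀ A (dE/dt) = (8.85×10^-12)(7.50×10^-3 m²)(6.92×10^11) = 0.0459 A.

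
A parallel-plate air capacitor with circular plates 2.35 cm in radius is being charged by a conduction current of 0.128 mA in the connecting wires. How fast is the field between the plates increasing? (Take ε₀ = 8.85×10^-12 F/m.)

The displacement current between the plates equals the conduction current, I_d = 0.128 mA.
Then dE/dt = I_d/(ε₀A) = 8.34×10^9 V/(m·s).

8.34×10^9 V/(m·s)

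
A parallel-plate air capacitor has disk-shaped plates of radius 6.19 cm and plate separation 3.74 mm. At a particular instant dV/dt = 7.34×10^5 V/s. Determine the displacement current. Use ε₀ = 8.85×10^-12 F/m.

2.09×10^-5 A

The displacement current equals the charging current C dV/dt. With C = ε₀A/d = (8.85×10^-12)(0.01204)/(3.74×10^-3) = 2.849×10^-11 F, I_d = (2.849×10^-11)(7.34×10^5) = 2.09×10^-5 A.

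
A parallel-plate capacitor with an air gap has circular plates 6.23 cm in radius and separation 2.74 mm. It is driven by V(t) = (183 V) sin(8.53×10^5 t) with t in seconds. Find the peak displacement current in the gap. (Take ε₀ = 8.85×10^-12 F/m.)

(dE/dt)_max = V₀ω/d = 5.697×10^10 V/(m·s); ω = 8.53×10^5 rad/s.
I_d,max = ε₀ A (dE/dt)_max = (8.85×10^-12)(0.01219)(5.697×10^10) = 6.15×10^-3 A.

6.15×10^-3 A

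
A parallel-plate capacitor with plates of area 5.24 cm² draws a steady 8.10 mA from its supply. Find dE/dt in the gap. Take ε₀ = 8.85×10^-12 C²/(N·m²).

1.75×10^12 V/(m·s)

The displacement current between the plates equals the conduction current, I_d = 8.10 mA.
Then dE/dt = I_d/(ε₀A) = 1.75×10^12 V/(m·s).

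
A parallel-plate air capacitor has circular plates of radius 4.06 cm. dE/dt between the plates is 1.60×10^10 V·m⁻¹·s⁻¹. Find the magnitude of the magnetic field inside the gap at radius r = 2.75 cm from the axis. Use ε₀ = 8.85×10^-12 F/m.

Total displacement current: I_d = ε₀(πR²)(dE/dt) = (8.85×10^-12)(5.178×10^-3)(1.60×10^10) = 7.332×10^-4 A.
An Ampèrian loop of radius r encloses a fraction (r/R)² of I_d. Then B·2πr = μ₀ I_d (r/R)², giving B = μ₀ I_d r/(2πR²) = 2.45×10^-9 T.

2.45×10^-9 T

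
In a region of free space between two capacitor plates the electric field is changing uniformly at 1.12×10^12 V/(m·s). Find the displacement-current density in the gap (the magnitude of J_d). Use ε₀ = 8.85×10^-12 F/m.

9.91 A/m²

J_d = ε₀ dE/dt = (8.85×10^-12)(1.12×10^12) = 9.91 A/m².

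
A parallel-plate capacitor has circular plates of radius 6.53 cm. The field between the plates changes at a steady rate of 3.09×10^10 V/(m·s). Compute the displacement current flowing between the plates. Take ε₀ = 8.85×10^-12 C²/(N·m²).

I_d = ε₀ A (dE/dt) = (8.85×10^-12)(0.01340 m²)(3.09×10^10) = 3.66×10^-3 A.

3.66×10^-3 A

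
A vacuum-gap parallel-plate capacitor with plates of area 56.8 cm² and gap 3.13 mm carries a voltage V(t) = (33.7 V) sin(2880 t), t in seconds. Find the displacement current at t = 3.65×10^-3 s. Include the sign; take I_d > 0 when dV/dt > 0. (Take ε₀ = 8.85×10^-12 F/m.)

dV/dt = (33.7)(2880)·cos(10.512) = -4.513×10^4 V/s.
I_d = C dV/dt with C = ε₀A/d = (8.85×10^-12)(5.68×10^-3)/(3.13×10^-3) = 1.606×10^-11 F, so I_d = (1.606×10^-11)(-4.513×10^4) = -7.25×10^-7 A.

-7.25×10^-7 A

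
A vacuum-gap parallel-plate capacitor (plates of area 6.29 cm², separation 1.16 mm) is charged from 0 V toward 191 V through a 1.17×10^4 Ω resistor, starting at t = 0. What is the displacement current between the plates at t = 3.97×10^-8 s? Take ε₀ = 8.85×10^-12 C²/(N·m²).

C = ε₀A/d = (8.85×10^-12)(6.29×10^-4)/(1.16×10^-3) = 4.799×10^-12 F, so τ = RC = 5.615×10^-8 s.
The conduction current is I(t) = (V₀/R) e^(−t/τ), and the displacement current between the plates equals it.
t/τ = 0.7070; I_d = (191/1.17×10^4) · e^(−0.7070) = (0.01632)(0.4931) = 8.05×10^-3 A.

8.05×10^-3 A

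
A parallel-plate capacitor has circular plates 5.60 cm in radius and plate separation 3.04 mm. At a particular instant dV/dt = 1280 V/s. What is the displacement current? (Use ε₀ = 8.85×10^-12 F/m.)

3.67×10^-8 A

The field between the plates is E = V/d, so dE/dt = (1280)/(3.04×10^-3 m) = 4.211×10^5 V/(m·s).
I_d = ε₀ A (dE/dt) = (8.85×10^-12)(9.852×10^-3)(4.211×10^5) = 3.67×10^-8 A.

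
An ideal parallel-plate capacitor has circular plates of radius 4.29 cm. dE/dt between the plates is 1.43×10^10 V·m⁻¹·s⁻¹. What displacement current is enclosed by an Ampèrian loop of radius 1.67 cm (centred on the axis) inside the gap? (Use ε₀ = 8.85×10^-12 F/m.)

Through the whole plate area (πR² = 5.782×10^-3 m²), I_d = ε₀ πR² dE/dt = 7.317×10^-4 A.
Since J_d is uniform, the enclosed fraction is (r/R)² = 0.1515, giving I_d,enc = 1.11×10^-4 A.

1.11×10^-4 A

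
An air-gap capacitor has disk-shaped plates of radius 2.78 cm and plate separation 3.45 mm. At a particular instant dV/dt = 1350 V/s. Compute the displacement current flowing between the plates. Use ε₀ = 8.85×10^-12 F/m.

8.41×10^-9 A

E = V/d so dE/dt = (dV/dt)/d = 3.913×10^5 V/(m·s), and I_d = ε₀ A dE/dt = (8.85×10^-12)(2.428×10^-3)(3.913×10^5) = 8.41×10^-9 A.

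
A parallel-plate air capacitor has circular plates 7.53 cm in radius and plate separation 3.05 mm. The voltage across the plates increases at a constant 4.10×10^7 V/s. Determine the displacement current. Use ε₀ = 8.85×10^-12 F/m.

2.12×10^-3 A

C = ε₀A/d = (8.85×10^-12)(0.01781)/(3.05×10^-3) = 5.168×10^-11 F.
I_d = C dV/dt = (5.168×10^-11)(4.10×10^7) = 2.12×10^-3 A.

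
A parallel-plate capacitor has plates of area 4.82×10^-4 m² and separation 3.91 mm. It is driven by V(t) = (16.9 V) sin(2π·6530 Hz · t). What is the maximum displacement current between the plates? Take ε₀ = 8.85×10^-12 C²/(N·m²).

(dE/dt)_max = V₀ω/d = 1.773×10^8 V/(m·s); ω = 2πf = 4.103×10^4 rad/s.
I_d,max = ε₀ A (dE/dt)_max = (8.85×10^-12)(4.82×10^-4)(1.773×10^8) = 7.56×10^-7 A.

7.56×10^-7 A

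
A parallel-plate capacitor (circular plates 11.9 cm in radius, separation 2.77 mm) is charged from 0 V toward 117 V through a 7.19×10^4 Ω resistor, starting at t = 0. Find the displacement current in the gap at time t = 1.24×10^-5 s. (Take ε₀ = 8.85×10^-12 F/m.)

4.84×10^-4 A

C = ε₀A/d = (8.85×10^-12)(0.04449)/(2.77×10^-3) = 1.421×10^-10 F and τ = RC = 1.022×10^-5 s. I_d in the gap equals the RC charging current.
I_d(t) = (V₀/R) e^(−t/τ) = 1.627×10^-3 · e^(−1.213) = 4.84×10^-4 A.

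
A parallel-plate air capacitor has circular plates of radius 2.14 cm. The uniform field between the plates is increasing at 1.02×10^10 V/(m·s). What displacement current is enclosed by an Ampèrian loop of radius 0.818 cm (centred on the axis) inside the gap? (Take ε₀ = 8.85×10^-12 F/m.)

1.90×10^-5 A

Through the whole plate area (πR² = 1.439×10^-3 m²), I_d = ε₀ πR² dE/dt = 1.299×10^-4 A.
Through an area πr² the displacement current is I_d·(πr²/πR²) = I_d (r/R)² = 1.90×10^-5 A.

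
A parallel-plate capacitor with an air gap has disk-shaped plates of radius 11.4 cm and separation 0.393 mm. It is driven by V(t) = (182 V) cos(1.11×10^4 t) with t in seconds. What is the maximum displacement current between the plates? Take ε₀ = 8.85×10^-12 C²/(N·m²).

C = ε₀A/d = (8.85×10^-12)(0.04083)/(3.93×10^-4) = 9.195×10^-10 F; ω = 1.11×10^4 rad/s.
I_d = C dV/dt, so |I_d|_max = C V₀ ω = (9.195×10^-10)(182)(1.11×10^4) = 1.86×10^-3 A.

1.86×10^-3 A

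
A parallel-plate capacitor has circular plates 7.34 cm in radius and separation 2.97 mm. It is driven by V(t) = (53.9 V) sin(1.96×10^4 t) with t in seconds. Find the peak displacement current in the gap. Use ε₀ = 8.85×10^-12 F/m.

5.33×10^-5 A

The displacement current equals the conduction current C dV/dt, which peaks at C V₀ ω.
With C = ε₀A/d = (8.85×10^-12)(0.01693)/(2.97×10^-3) = 5.045×10^-11 F and ω = 1.96×10^4 rad/s, I_d,max = (5.045×10^-11)(53.9)(1.96×10^4) = 5.33×10^-5 A.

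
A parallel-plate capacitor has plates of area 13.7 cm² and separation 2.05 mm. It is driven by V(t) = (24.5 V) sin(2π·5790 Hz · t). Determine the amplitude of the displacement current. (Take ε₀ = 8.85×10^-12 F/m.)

(dE/dt)_max = V₀ω/d = 4.348×10^8 V/(m·s); ω = 2πf = 3.638×10^4 rad/s.
I_d,max = ε₀ A (dE/dt)_max = (8.85×10^-12)(1.37×10^-3)(4.348×10^8) = 5.27×10^-6 A.

5.27×10^-6 A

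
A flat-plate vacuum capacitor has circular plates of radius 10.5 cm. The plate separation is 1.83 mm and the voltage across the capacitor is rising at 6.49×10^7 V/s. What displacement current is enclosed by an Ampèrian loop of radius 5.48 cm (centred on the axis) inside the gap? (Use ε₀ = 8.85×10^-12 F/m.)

2.96×10^-3 A

I_d = C dV/dt with C = ε₀πR²/d = 1.675×10^-10 F, so I_d = (1.675×10^-10)(6.49×10^7) = 0.01087 A.
Since J_d is uniform, the enclosed fraction is (r/R)² = 0.2724, giving I_d,enc = 2.96×10^-3 A.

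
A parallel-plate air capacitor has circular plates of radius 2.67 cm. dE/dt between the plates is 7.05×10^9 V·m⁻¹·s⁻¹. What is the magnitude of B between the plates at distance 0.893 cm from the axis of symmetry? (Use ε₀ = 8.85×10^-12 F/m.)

3.50×10^-10 T

I_d = ε₀ dΦ_E/dt = ε₀ πR² (dE/dt) = (8.85×10^-12)(2.240×10^-3)(7.05×10^9) = 1.398×10^-4 A through the full plate area.
For r < R the Ampère–Maxwell law gives B(2πr) = μ₀ I_d (r²/R²), so B = μ₀ I_d r/(2πR²) = (4π×10^-7)(1.398×10^-4)(8.93×10^-3)/(2π·0.0267²) = 3.50×10^-10 T.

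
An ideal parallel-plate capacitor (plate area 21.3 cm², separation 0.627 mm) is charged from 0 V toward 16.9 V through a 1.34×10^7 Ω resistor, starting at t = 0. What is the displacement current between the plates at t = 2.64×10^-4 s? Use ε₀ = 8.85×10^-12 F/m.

6.55×10^-7 A

C = ε₀A/d = (8.85×10^-12)(2.13×10^-3)/(6.27×10^-4) = 3.006×10^-11 F and τ = RC = 4.028×10^-4 s. I_d in the gap equals the RC charging current.
I_d(t) = (V₀/R) e^(−t/τ) = 1.261×10^-6 · e^(−0.6554) = 6.55×10^-7 A.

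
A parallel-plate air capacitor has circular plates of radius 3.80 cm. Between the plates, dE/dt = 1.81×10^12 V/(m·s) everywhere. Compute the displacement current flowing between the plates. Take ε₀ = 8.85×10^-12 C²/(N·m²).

The displacement current is ε₀ times dΦ_E/dt = ε₀ A dE/dt = (8.85×10^-12)(4.536×10^-3)(1.81×10^12) = 0.0727 A.

0.0727 A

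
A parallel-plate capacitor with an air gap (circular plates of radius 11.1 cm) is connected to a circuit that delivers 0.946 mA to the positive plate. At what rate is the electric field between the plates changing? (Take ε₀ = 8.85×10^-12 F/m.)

2.76×10^9 V/(m·s)

The displacement current between the plates equals the conduction current, I_d = 0.946 mA.
Since I_d = ε₀ A dE/dt, dE/dt = I_d/(ε₀A) = (9.46×10^-4)/((8.85×10^-12)(0.03871)) = 2.76×10^9 V/(m·s).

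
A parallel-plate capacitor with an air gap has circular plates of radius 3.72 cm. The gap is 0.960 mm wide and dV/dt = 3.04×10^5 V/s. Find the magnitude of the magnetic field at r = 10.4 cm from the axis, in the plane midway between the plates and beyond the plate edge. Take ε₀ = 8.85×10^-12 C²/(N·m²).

2.34×10^-11 T

With E = V/d, dE/dt = 3.167×10^8 V/(m·s) and πR² = 4.347×10^-3 m², giving I_d = ε₀ πR² dE/dt = 1.218×10^-5 A.
Outside the plates the loop encloses all of I_d, so B·2πr = μ₀ I_d and B = 2.34×10^-11 T.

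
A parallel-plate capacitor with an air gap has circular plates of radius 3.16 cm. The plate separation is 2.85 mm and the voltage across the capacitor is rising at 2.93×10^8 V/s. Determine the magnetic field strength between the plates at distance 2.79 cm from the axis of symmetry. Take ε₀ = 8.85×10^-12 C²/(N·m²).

1.59×10^-8 T

I_d = C dV/dt with C = ε₀πR²/d = 9.741×10^-12 F, so I_d = (9.741×10^-12)(2.93×10^8) = 2.854×10^-3 A.
For r < R the Ampère–Maxwell law gives B(2πr) = μ₀ I_d (r²/R²), so B = μ₀ I_d r/(2πR²) = (4π×10^-7)(2.854×10^-3)(0.0279)/(2π·0.0316²) = 1.59×10^-8 T.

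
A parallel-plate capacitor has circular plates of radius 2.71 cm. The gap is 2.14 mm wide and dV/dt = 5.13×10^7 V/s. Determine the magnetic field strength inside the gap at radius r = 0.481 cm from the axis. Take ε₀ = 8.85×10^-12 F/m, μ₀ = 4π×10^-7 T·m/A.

I_d = C dV/dt with C = ε₀πR²/d = 9.541×10^-12 F, so I_d = (9.541×10^-12)(5.13×10^7) = 4.895×10^-4 A.
An Ampèrian loop of radius r encloses a fraction (r/R)² of I_d. Then B·2πr = μ₀ I_d (r/R)², giving B = μ₀ I_d r/(2πR²) = 6.41×10^-10 T.

6.41×10^-10 T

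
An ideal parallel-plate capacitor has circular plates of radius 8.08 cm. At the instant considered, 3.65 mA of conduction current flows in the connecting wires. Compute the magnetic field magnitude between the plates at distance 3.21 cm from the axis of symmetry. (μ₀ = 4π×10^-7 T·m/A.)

Between the plates the displacement current equals the wire current: I_d = 3.65 mA = 3.65×10^-3 A.
∮B·dl = μ₀ I_d,enc with I_d,enc = I_d r²/R² = 5.761×10^-4 A; so B = μ₀ I_d,enc/(2πr) = 3.59×10^-9 T.

3.59×10^-9 T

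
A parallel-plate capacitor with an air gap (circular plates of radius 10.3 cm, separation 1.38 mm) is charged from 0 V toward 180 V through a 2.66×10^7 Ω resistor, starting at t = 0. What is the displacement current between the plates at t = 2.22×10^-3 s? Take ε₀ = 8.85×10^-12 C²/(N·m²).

With C = ε₀A/d = (8.85×10^-12)(0.03333)/(1.38×10^-3) = 2.137×10^-10 F, the time constant is τ = RC = 5.684×10^-3 s, so t/τ = 0.3906 and e^(−t/τ) = 0.6767.
I_d = I_cond = (V₀/R) e^(−t/τ) = (6.767×10^-6)(0.6767) = 4.58×10^-6 A.

4.58×10^-6 A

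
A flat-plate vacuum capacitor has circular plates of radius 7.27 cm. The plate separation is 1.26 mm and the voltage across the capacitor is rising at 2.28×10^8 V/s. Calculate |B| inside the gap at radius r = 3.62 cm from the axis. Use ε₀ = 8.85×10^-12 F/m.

3.64×10^-8 T

I_d = C dV/dt with C = ε₀πR²/d = 1.166×10^-10 F, so I_d = (1.166×10^-10)(2.28×10^8) = 0.02658 A.
∮B·dl = μ₀ I_d,enc with I_d,enc = I_d r²/R² = 6.590×10^-3 A; so B = μ₀ I_d,enc/(2πr) = 3.64×10^-8 T.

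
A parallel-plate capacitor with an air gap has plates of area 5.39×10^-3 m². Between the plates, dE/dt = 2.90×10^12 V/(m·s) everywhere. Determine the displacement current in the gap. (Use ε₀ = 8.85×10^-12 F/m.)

0.138 A

I_d = ε₀ A (dE/dt) = (8.85×10^-12)(5.39×10^-3 m²)(2.90×10^12) = 0.138 A.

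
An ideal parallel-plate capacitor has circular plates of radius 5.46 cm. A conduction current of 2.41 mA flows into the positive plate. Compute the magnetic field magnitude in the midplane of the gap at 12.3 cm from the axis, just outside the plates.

3.92×10^-9 T

Between the plates the displacement current equals the wire current: I_d = 2.41 mA = 2.41×10^-3 A.
For r ≥ R the full I_d is enclosed: B = μ₀ I_d/(2πr) = (4π×10^-7)(2.41×10^-3)/(2π·0.123) = 3.92×10^-9 T.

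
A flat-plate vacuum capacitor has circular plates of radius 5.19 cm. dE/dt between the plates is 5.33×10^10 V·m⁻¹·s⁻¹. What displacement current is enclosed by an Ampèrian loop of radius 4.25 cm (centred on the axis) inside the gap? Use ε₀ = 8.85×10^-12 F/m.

2.68×10^-3 A

Total displacement current: I_d = ε₀(πR²)(dE/dt) = (8.85×10^-12)(8.462×10^-3)(5.33×10^10) = 3.992×10^-3 A.
The field is uniform, so I_d,enc = I_d (r/R)² = (3.992×10^-3)(4.25/5.19)² = 2.68×10^-3 A.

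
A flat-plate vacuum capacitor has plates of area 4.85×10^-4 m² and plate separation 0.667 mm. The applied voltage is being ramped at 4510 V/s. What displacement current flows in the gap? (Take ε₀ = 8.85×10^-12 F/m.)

2.90×10^-8 A

C = ε₀A/d = (8.85×10^-12)(4.85×10^-4)/(6.67×10^-4) = 6.435×10^-12 F.
I_d = C dV/dt = (6.435×10^-12)(4510) = 2.90×10^-8 A.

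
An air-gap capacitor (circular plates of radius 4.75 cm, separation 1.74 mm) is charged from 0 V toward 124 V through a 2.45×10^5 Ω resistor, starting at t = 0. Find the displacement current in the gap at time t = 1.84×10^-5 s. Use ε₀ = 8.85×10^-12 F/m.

6.30×10^-5 A

C = ε₀A/d = (8.85×10^-12)(7.088×10^-3)/(1.74×10^-3) = 3.605×10^-11 F and τ = RC = 8.832×10^-6 s. I_d in the gap equals the RC charging current.
I_d(t) = (V₀/R) e^(−t/τ) = 5.061×10^-4 · e^(−2.083) = 6.30×10^-5 A.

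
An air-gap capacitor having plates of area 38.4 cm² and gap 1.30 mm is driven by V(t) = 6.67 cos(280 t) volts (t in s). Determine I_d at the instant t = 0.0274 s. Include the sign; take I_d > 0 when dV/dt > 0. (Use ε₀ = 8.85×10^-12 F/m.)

-4.80×10^-8 A

dV/dt = (6.67)(280)·−sin(7.672) = -1837 V/s.
I_d = C dV/dt with C = ε₀A/d = (8.85×10^-12)(3.84×10^-3)/(1.30×10^-3) = 2.614×10^-11 F, so I_d = (2.614×10^-11)(-1837) = -4.80×10^-8 A.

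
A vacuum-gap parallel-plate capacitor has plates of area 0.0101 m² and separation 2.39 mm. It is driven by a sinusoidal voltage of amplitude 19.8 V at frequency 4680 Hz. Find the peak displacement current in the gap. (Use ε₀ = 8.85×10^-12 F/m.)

2.18×10^-5 A

C = ε₀A/d = (8.85×10^-12)(0.0101)/(2.39×10^-3) = 3.740×10^-11 F; ω = 2πf = 2.941×10^4 rad/s.
I_d = C dV/dt, so |I_d|_max = C V₀ ω = (3.740×10^-11)(19.8)(2.941×10^4) = 2.18×10^-5 A.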